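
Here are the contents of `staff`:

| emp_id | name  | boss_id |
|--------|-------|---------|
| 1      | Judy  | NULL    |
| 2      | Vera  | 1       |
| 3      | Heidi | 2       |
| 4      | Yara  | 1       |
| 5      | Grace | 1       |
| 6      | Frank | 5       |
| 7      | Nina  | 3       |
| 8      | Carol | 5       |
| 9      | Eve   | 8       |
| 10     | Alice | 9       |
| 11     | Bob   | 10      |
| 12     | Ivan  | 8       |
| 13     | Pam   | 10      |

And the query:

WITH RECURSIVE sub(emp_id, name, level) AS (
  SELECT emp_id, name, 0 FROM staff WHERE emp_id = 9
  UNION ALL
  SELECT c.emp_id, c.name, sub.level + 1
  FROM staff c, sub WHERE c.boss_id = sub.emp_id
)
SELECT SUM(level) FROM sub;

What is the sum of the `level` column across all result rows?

Base: emp_id=9 (Eve) at level 0.
Iteration 1: rows with boss_id in {9} -> Alice (id 10, level 1).
Iteration 2: rows with boss_id in {10} -> Bob (id 11, level 2), Pam (id 13, level 2).
Iteration 3: no rows with boss_id in {11,13}; recursion stops.
SUM(level) = 0 + 1 + 2 + 2 = 5.

5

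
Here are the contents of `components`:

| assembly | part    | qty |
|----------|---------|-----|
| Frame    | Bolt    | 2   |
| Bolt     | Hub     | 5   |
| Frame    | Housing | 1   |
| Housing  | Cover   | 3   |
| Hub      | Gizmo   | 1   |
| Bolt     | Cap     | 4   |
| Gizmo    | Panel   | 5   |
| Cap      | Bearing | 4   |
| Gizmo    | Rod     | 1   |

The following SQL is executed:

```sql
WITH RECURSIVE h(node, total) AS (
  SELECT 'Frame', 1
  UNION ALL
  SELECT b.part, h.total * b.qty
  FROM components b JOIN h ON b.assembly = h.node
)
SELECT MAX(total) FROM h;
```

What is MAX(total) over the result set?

Base: (Frame, total=1).
Iteration 1: components of {Frame} -> Bolt = 1*2 = 2, Housing = 1*1 = 1.
Iteration 2: components of {Bolt,Housing} -> Cap = 2*4 = 8, Cover = 1*3 = 3, Hub = 2*5 = 10.
Iteration 3: components of {Cap,Cover,Hub} -> Bearing = 8*4 = 32, Gizmo = 10*1 = 10.
Iteration 4: components of {Bearing,Gizmo} -> Panel = 10*5 = 50, Rod = 10*1 = 10.
Iteration 5: no further components; recursion stops.
total values: 1, 2, 1, 10, 8, 3, 10, 32, 50, 10; the maximum is 50.

50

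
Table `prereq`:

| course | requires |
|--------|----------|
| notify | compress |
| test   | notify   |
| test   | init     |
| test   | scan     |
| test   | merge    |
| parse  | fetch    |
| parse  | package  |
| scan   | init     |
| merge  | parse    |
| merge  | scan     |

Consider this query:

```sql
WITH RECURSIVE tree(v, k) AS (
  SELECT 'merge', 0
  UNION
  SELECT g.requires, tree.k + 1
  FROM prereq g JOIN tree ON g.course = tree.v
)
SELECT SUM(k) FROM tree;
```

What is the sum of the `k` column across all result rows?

8

Base: (merge, k=0).
Iteration 1: edges from {merge} -> (parse, k=1), (scan, k=1).
Iteration 2: edges from {parse,scan} -> (fetch, k=2), (init, k=2), (package, k=2).
Iteration 3: no outgoing edges from {fetch,init,package}; recursion stops.
SUM(k) = 0 + 1 + 1 + 2 + 2 + 2 = 8.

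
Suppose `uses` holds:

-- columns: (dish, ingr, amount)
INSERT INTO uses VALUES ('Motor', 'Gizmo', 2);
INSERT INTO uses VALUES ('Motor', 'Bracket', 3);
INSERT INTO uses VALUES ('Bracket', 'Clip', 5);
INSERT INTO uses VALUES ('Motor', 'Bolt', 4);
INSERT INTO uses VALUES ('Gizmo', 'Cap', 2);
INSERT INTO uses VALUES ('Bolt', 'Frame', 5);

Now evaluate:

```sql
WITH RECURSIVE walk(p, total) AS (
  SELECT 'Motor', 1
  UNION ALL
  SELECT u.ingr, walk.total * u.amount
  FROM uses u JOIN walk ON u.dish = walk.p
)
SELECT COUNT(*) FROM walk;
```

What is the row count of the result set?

Base: (Motor, total=1).
Iteration 1: components of {Motor} -> Bolt = 1*4 = 4, Bracket = 1*3 = 3, Gizmo = 1*2 = 2.
Iteration 2: components of {Bolt,Bracket,Gizmo} -> Cap = 2*2 = 4, Clip = 3*5 = 15, Frame = 4*5 = 20.
Iteration 3: no further components; recursion stops.
Total rows emitted: 7.

7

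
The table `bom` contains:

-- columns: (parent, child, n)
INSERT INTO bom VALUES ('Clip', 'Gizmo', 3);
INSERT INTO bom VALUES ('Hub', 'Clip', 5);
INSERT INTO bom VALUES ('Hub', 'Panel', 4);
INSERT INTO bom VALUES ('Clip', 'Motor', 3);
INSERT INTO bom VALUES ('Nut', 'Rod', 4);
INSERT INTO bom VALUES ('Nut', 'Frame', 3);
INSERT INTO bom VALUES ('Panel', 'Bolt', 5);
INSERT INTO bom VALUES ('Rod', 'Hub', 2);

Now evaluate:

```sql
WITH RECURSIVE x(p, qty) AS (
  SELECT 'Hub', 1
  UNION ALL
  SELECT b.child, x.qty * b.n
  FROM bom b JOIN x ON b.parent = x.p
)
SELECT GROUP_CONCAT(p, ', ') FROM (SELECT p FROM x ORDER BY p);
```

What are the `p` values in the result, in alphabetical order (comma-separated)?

Bolt, Clip, Gizmo, Hub, Motor, Panel

Base: (Hub, qty=1).
Iteration 1: components of {Hub} -> Clip = 1*5 = 5, Panel = 1*4 = 4.
Iteration 2: components of {Clip,Panel} -> Bolt = 4*5 = 20, Gizmo = 5*3 = 15, Motor = 5*3 = 15.
Iteration 3: no further components; recursion stops.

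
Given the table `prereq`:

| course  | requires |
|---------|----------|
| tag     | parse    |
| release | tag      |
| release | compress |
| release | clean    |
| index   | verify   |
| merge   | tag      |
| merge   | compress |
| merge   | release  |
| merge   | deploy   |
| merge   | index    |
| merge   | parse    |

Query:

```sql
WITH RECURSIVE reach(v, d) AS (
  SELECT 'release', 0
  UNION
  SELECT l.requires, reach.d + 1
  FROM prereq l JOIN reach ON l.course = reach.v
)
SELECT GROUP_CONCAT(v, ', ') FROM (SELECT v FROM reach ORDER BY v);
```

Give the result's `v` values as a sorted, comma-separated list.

Base: (release, d=0).
Iteration 1: edges from {release} -> (clean, d=1), (compress, d=1), (tag, d=1).
Iteration 2: edges from {clean,compress,tag} -> (parse, d=2).
Iteration 3: no outgoing edges from {parse}; recursion stops.

clean, compress, parse, release, tag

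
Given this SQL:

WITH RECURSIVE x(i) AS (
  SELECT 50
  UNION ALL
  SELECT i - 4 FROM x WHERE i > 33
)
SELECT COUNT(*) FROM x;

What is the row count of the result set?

Base: i=50.
Iteration 1: 50 > 33 holds -> i = 50 - 4 = 46.
Iteration 2: 46 > 33 holds -> i = 46 - 4 = 42.
Iteration 3: 42 > 33 holds -> i = 42 - 4 = 38.
Iteration 4: 38 > 33 holds -> i = 38 - 4 = 34.
Iteration 5: 34 > 33 holds -> i = 34 - 4 = 30.
Iteration 6: 30 > 33 fails; recursion stops.
Total rows emitted: 6.

6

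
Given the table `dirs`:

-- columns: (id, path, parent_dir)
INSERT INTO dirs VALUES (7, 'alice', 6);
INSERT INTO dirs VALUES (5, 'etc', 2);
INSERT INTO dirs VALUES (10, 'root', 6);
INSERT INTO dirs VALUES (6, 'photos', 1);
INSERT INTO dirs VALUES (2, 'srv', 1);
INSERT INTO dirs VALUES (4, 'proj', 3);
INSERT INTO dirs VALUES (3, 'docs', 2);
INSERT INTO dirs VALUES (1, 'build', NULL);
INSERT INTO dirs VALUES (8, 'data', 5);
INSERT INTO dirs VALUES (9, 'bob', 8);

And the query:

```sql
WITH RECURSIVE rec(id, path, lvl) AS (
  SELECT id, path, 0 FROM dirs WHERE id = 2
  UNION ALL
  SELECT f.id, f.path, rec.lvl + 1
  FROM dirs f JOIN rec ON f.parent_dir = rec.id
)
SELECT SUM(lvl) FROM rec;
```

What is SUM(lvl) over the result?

9

Base: id=2 (srv) at lvl 0.
Iteration 1: rows with parent_dir in {2} -> docs (id 3, lvl 1), etc (id 5, lvl 1).
Iteration 2: rows with parent_dir in {3,5} -> proj (id 4, lvl 2), data (id 8, lvl 2).
Iteration 3: rows with parent_dir in {4,8} -> bob (id 9, lvl 3).
Iteration 4: no rows with parent_dir in {9}; recursion stops.
SUM(lvl) = 0 + 1 + 1 + 2 + 2 + 3 = 9.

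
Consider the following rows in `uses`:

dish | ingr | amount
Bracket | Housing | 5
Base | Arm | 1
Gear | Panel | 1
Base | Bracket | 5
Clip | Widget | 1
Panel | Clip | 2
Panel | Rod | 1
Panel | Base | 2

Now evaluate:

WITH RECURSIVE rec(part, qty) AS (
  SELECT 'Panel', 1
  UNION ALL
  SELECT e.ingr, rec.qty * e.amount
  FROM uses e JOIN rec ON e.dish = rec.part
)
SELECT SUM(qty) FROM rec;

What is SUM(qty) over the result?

Base: (Panel, qty=1).
Iteration 1: components of {Panel} -> Base = 1*2 = 2, Clip = 1*2 = 2, Rod = 1*1 = 1.
Iteration 2: components of {Base,Clip,Rod} -> Arm = 2*1 = 2, Bracket = 2*5 = 10, Widget = 2*1 = 2.
Iteration 3: components of {Arm,Bracket,Widget} -> Housing = 10*5 = 50.
Iteration 4: no further components; recursion stops.
SUM(qty) = 1 + 2 + 2 + 1 + 10 + 2 + 2 + 50 = 70.

70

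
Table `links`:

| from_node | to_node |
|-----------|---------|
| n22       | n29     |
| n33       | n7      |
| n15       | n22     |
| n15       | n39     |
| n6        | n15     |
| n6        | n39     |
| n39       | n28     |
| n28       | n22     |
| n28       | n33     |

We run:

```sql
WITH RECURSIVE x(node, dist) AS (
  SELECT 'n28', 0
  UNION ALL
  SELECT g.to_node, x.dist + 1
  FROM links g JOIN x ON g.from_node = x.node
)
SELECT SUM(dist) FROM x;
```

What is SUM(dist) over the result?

Base: (n28, dist=0).
Iteration 1: edges from {n28} -> (n22, dist=1), (n33, dist=1).
Iteration 2: edges from {n22,n33} -> (n29, dist=2), (n7, dist=2).
Iteration 3: no outgoing edges from {n29,n7}; recursion stops.
SUM(dist) = 0 + 1 + 1 + 2 + 2 = 6.

6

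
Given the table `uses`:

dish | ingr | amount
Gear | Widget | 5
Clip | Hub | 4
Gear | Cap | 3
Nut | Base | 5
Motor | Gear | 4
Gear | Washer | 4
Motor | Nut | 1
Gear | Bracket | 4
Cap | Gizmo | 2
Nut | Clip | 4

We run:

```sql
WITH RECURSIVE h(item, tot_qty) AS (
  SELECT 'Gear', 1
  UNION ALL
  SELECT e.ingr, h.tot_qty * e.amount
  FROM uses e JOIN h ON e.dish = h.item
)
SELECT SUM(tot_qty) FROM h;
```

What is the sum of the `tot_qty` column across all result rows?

Base: (Gear, tot_qty=1).
Iteration 1: components of {Gear} -> Bracket = 1*4 = 4, Cap = 1*3 = 3, Washer = 1*4 = 4, Widget = 1*5 = 5.
Iteration 2: components of {Bracket,Cap,Washer,Widget} -> Gizmo = 3*2 = 6.
Iteration 3: no further components; recursion stops.
SUM(tot_qty) = 1 + 4 + 3 + 4 + 5 + 6 = 23.

23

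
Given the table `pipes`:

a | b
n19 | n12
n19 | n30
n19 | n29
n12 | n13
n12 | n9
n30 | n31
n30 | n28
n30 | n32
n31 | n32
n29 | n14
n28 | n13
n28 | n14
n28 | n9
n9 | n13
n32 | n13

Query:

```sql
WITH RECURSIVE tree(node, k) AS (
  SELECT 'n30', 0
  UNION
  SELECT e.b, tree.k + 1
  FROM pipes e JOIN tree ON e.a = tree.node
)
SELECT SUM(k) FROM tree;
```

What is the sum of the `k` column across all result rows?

Base: (n30, k=0).
Iteration 1: edges from {n30} -> (n28, k=1), (n31, k=1), (n32, k=1).
Iteration 2: edges from {n28,n31,n32} -> (n13, k=2), (n14, k=2), (n32, k=2), (n9, k=2). [UNION drops 1 duplicate row(s)]
Iteration 3: edges from {n13,n14,n32,n9} -> (n13, k=3). [UNION drops 1 duplicate row(s)]
Iteration 4: no outgoing edges from {n13}; recursion stops.
SUM(k) = 0 + 1 + 1 + 1 + 2 + 2 + 2 + 2 + 3 = 14.

14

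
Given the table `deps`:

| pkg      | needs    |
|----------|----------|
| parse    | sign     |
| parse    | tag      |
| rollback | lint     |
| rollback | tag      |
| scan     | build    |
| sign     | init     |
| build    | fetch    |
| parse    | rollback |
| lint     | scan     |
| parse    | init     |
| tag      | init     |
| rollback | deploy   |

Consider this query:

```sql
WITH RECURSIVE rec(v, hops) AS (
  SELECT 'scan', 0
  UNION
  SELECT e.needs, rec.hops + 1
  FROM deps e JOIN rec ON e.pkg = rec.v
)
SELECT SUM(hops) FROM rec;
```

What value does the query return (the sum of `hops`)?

Base: (scan, hops=0).
Iteration 1: edges from {scan} -> (build, hops=1).
Iteration 2: edges from {build} -> (fetch, hops=2).
Iteration 3: no outgoing edges from {fetch}; recursion stops.
SUM(hops) = 0 + 1 + 2 = 3.

3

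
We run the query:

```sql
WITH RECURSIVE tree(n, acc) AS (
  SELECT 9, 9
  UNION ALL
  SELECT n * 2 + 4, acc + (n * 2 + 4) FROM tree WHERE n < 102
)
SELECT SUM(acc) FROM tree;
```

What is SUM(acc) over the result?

Base: n=9, acc=9.
Iteration 1: 9 < 102 holds -> n = 9 * 2 + 4 = 22, acc = 9 + 22 = 31.
Iteration 2: 22 < 102 holds -> n = 22 * 2 + 4 = 48, acc = 31 + 48 = 79.
Iteration 3: 48 < 102 holds -> n = 48 * 2 + 4 = 100, acc = 79 + 100 = 179.
Iteration 4: 100 < 102 holds -> n = 100 * 2 + 4 = 204, acc = 179 + 204 = 383.
Iteration 5: 204 < 102 fails; recursion stops.
SUM(acc) = 9 + 31 + 79 + 179 + 383 = 681.

681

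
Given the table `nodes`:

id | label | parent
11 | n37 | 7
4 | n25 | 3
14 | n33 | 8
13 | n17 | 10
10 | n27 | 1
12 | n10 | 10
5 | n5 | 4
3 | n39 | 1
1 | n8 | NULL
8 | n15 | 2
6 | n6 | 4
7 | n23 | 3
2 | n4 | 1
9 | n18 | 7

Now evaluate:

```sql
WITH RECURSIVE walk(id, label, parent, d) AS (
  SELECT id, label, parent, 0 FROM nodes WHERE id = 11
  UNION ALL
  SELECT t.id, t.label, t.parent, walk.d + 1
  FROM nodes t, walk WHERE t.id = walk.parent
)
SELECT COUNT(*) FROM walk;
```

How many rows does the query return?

Base: id=11 (n37), parent=7, d 0.
Iteration 1: join on id=7 -> n23 (id 7, parent=3, d 1).
Iteration 2: join on id=3 -> n39 (id 3, parent=1, d 2).
Iteration 3: join on id=1 -> n8 (id 1, parent=NULL, d 3).
Iteration 4: parent is NULL; no match; recursion stops.
Total rows emitted: 4.

4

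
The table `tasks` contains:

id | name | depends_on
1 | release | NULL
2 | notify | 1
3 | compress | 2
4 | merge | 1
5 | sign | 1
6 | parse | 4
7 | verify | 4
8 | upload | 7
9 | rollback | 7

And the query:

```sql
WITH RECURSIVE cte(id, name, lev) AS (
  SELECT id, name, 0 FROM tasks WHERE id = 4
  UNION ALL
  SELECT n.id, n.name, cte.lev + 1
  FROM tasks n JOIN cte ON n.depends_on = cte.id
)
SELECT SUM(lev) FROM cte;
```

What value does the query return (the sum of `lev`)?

Base: id=4 (merge) at lev 0.
Iteration 1: rows with depends_on in {4} -> parse (id 6, lev 1), verify (id 7, lev 1).
Iteration 2: rows with depends_on in {6,7} -> upload (id 8, lev 2), rollback (id 9, lev 2).
Iteration 3: no rows with depends_on in {8,9}; recursion stops.
SUM(lev) = 0 + 1 + 1 + 2 + 2 = 6.

6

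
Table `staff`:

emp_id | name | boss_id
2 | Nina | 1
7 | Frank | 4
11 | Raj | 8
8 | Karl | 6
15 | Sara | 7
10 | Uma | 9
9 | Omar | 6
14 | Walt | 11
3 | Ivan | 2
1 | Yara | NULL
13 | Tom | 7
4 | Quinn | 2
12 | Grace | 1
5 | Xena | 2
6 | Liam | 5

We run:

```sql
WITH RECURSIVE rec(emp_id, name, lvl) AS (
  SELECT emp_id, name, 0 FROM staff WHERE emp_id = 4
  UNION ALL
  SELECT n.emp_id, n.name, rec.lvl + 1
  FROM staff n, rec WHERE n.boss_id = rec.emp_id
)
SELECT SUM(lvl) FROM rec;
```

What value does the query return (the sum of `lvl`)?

Base: emp_id=4 (Quinn) at lvl 0.
Iteration 1: rows with boss_id in {4} -> Frank (id 7, lvl 1).
Iteration 2: rows with boss_id in {7} -> Tom (id 13, lvl 2), Sara (id 15, lvl 2).
Iteration 3: no rows with boss_id in {13,15}; recursion stops.
SUM(lvl) = 0 + 1 + 2 + 2 = 5.

5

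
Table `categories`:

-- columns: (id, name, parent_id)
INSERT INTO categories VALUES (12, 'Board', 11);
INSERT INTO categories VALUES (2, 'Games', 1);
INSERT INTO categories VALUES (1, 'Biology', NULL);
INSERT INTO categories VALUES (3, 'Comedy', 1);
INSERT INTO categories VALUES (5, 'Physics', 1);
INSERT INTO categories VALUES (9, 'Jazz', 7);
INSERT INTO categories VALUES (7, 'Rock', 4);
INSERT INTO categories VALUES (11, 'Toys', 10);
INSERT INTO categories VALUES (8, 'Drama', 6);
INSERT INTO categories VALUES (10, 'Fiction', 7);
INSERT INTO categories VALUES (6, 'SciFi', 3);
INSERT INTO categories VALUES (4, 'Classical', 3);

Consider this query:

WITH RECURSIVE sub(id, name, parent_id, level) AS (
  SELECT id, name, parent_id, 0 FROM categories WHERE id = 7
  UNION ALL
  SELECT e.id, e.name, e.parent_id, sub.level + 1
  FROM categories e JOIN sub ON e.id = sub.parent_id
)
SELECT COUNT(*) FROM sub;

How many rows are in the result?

4

Base: id=7 (Rock), parent_id=4, level 0.
Iteration 1: join on id=4 -> Classical (id 4, parent_id=3, level 1).
Iteration 2: join on id=3 -> Comedy (id 3, parent_id=1, level 2).
Iteration 3: join on id=1 -> Biology (id 1, parent_id=NULL, level 3).
Iteration 4: parent_id is NULL; no match; recursion stops.
Total rows emitted: 4.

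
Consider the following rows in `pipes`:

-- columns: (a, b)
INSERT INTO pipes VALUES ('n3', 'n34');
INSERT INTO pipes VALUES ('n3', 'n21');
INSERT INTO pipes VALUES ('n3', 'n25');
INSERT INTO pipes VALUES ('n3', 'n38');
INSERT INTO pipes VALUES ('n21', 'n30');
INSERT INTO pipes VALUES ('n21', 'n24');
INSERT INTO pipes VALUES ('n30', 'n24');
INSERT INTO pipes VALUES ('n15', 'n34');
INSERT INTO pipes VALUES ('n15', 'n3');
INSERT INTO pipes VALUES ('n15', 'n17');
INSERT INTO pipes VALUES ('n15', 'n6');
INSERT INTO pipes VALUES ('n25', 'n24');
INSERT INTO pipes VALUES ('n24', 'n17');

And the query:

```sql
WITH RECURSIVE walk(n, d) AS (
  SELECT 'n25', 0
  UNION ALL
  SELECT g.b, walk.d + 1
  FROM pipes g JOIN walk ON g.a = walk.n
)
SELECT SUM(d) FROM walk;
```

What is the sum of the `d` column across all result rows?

3

Base: (n25, d=0).
Iteration 1: edges from {n25} -> (n24, d=1).
Iteration 2: edges from {n24} -> (n17, d=2).
Iteration 3: no outgoing edges from {n17}; recursion stops.
SUM(d) = 0 + 1 + 2 = 3.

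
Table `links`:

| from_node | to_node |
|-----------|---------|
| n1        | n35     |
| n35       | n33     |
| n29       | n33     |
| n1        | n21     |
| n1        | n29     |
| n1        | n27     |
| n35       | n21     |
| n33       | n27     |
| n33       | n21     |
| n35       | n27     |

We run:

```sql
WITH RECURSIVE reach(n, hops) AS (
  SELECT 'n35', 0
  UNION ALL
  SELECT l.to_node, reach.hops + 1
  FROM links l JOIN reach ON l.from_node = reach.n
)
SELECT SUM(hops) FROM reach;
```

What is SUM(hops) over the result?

7

Base: (n35, hops=0).
Iteration 1: edges from {n35} -> (n21, hops=1), (n27, hops=1), (n33, hops=1).
Iteration 2: edges from {n21,n27,n33} -> (n21, hops=2), (n27, hops=2).
Iteration 3: no outgoing edges from {n21,n27}; recursion stops.
SUM(hops) = 0 + 1 + 1 + 1 + 2 + 2 = 7.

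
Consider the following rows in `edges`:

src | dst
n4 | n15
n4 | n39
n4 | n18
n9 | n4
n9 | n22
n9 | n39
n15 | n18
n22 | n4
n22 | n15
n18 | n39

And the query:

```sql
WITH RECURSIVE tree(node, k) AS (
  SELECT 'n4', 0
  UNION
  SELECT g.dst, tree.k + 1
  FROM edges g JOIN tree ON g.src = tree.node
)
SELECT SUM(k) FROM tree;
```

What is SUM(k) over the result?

10

Base: (n4, k=0).
Iteration 1: edges from {n4} -> (n15, k=1), (n18, k=1), (n39, k=1).
Iteration 2: edges from {n15,n18,n39} -> (n18, k=2), (n39, k=2).
Iteration 3: edges from {n18,n39} -> (n39, k=3).
Iteration 4: no outgoing edges from {n39}; recursion stops.
SUM(k) = 0 + 1 + 1 + 1 + 2 + 2 + 3 = 10.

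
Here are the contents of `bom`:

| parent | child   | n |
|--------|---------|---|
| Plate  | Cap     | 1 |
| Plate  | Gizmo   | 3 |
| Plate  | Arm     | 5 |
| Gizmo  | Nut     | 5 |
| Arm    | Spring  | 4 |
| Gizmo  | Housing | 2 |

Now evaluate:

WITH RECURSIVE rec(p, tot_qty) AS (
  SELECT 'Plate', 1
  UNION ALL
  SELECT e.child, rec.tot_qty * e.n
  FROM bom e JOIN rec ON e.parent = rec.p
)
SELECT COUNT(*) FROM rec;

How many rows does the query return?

7

Base: (Plate, tot_qty=1).
Iteration 1: components of {Plate} -> Arm = 1*5 = 5, Cap = 1*1 = 1, Gizmo = 1*3 = 3.
Iteration 2: components of {Arm,Cap,Gizmo} -> Housing = 3*2 = 6, Nut = 3*5 = 15, Spring = 5*4 = 20.
Iteration 3: no further components; recursion stops.
Total rows emitted: 7.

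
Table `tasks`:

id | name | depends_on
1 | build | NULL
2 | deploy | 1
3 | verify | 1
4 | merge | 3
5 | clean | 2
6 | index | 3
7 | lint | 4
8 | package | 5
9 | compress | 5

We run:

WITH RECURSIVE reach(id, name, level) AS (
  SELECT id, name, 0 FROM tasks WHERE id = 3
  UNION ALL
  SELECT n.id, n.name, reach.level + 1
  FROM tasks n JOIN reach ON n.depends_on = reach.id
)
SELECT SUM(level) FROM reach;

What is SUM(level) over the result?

Base: id=3 (verify) at level 0.
Iteration 1: rows with depends_on in {3} -> merge (id 4, level 1), index (id 6, level 1).
Iteration 2: rows with depends_on in {4,6} -> lint (id 7, level 2).
Iteration 3: no rows with depends_on in {7}; recursion stops.
SUM(level) = 0 + 1 + 1 + 2 = 4.

4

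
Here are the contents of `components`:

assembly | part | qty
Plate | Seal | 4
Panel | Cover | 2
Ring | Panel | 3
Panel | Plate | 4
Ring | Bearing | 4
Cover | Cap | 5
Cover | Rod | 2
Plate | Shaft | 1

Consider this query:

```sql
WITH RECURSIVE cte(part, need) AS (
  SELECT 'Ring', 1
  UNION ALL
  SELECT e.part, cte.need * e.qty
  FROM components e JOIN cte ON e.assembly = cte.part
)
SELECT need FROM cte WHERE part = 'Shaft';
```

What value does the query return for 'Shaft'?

Base: (Ring, need=1).
Iteration 1: components of {Ring} -> Bearing = 1*4 = 4, Panel = 1*3 = 3.
Iteration 2: components of {Bearing,Panel} -> Cover = 3*2 = 6, Plate = 3*4 = 12.
Iteration 3: components of {Cover,Plate} -> Cap = 6*5 = 30, Rod = 6*2 = 12, Seal = 12*4 = 48, Shaft = 12*1 = 12.
Iteration 4: no further components; recursion stops.

12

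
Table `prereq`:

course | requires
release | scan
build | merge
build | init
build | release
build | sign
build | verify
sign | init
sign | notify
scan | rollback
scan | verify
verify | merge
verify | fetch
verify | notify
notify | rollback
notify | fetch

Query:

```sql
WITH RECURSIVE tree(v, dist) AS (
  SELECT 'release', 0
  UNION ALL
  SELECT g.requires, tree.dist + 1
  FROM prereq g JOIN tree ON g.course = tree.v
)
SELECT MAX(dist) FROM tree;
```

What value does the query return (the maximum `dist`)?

4

Base: (release, dist=0).
Iteration 1: edges from {release} -> (scan, dist=1).
Iteration 2: edges from {scan} -> (rollback, dist=2), (verify, dist=2).
Iteration 3: edges from {rollback,verify} -> (fetch, dist=3), (merge, dist=3), (notify, dist=3).
Iteration 4: edges from {fetch,merge,notify} -> (fetch, dist=4), (rollback, dist=4).
Iteration 5: no outgoing edges from {fetch,rollback}; recursion stops.
dist values: 0, 1, 2, 2, 3, 3, 3, 4, 4; the maximum is 4.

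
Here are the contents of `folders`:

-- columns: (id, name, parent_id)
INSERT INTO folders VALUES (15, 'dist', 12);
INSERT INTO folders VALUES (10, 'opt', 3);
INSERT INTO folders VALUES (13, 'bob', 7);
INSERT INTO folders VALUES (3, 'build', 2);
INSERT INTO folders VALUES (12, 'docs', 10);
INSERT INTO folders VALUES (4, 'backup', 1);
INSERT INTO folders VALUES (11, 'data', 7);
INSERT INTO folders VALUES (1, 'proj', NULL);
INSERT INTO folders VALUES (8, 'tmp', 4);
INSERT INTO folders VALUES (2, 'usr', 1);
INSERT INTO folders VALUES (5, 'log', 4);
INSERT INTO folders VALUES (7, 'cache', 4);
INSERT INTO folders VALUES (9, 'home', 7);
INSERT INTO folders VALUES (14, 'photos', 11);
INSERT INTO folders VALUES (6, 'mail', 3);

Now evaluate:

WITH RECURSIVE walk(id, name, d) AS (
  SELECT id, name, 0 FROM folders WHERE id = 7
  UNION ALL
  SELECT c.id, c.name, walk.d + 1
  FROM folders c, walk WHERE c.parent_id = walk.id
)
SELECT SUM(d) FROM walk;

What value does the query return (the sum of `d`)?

5

Base: id=7 (cache) at d 0.
Iteration 1: rows with parent_id in {7} -> home (id 9, d 1), data (id 11, d 1), bob (id 13, d 1).
Iteration 2: rows with parent_id in {9,11,13} -> photos (id 14, d 2).
Iteration 3: no rows with parent_id in {14}; recursion stops.
SUM(d) = 0 + 1 + 1 + 1 + 2 = 5.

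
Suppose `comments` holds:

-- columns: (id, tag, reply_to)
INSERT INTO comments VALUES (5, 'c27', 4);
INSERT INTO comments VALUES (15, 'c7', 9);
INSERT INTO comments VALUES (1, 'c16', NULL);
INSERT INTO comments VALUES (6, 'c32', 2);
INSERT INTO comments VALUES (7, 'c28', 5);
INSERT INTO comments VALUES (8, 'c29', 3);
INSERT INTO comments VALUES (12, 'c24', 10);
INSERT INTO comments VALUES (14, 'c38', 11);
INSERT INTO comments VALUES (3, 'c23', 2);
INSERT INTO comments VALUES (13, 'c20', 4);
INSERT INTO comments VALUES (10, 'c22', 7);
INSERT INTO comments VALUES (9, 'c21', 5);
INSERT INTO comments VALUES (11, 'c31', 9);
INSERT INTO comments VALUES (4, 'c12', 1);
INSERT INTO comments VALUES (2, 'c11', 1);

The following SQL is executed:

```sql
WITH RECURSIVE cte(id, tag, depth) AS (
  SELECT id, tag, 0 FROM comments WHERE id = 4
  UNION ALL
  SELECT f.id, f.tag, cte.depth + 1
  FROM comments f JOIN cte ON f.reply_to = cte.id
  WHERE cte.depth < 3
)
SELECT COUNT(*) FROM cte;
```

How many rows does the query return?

Base: id=4 (c12) at depth 0.
Iteration 1: rows with reply_to in {4} -> c27 (id 5, depth 1), c20 (id 13, depth 1).
Iteration 2: rows with reply_to in {5,13} -> c28 (id 7, depth 2), c21 (id 9, depth 2).
Iteration 3: rows with reply_to in {7,9} -> c22 (id 10, depth 3), c31 (id 11, depth 3), c7 (id 15, depth 3).
Iteration 4: depth < 3 fails for all current rows; recursion stops.
Total rows emitted: 8.

8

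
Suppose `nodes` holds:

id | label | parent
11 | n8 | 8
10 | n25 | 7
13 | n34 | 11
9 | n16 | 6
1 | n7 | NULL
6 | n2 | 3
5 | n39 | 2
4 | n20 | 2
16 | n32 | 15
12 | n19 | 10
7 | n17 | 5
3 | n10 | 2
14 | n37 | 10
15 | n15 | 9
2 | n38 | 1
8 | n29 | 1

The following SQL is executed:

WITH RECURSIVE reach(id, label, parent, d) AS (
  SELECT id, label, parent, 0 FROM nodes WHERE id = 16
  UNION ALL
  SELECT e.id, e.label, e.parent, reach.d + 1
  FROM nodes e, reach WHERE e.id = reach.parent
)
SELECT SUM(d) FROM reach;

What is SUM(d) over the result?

Base: id=16 (n32), parent=15, d 0.
Iteration 1: join on id=15 -> n15 (id 15, parent=9, d 1).
Iteration 2: join on id=9 -> n16 (id 9, parent=6, d 2).
Iteration 3: join on id=6 -> n2 (id 6, parent=3, d 3).
Iteration 4: join on id=3 -> n10 (id 3, parent=2, d 4).
Iteration 5: join on id=2 -> n38 (id 2, parent=1, d 5).
Iteration 6: join on id=1 -> n7 (id 1, parent=NULL, d 6).
Iteration 7: parent is NULL; no match; recursion stops.
SUM(d) = 0 + 1 + 2 + 3 + 4 + 5 + 6 = 21.

21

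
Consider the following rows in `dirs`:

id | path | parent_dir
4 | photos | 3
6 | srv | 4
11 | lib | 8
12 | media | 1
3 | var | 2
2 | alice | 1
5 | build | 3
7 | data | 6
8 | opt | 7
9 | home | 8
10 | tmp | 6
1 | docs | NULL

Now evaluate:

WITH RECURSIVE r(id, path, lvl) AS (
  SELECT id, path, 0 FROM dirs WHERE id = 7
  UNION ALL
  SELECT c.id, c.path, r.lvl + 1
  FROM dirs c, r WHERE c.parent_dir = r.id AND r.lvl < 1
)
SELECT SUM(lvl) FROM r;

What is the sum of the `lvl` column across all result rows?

Base: id=7 (data) at lvl 0.
Iteration 1: rows with parent_dir in {7} -> opt (id 8, lvl 1).
Iteration 2: lvl < 1 fails for all current rows; recursion stops.
SUM(lvl) = 0 + 1 = 1.

1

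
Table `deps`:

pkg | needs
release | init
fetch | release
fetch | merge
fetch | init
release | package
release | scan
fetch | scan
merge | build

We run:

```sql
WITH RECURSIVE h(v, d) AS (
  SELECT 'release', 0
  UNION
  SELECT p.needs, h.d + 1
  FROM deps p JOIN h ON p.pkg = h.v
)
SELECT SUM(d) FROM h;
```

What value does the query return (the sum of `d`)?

3

Base: (release, d=0).
Iteration 1: edges from {release} -> (init, d=1), (package, d=1), (scan, d=1).
Iteration 2: no outgoing edges from {init,package,scan}; recursion stops.
SUM(d) = 0 + 1 + 1 + 1 = 3.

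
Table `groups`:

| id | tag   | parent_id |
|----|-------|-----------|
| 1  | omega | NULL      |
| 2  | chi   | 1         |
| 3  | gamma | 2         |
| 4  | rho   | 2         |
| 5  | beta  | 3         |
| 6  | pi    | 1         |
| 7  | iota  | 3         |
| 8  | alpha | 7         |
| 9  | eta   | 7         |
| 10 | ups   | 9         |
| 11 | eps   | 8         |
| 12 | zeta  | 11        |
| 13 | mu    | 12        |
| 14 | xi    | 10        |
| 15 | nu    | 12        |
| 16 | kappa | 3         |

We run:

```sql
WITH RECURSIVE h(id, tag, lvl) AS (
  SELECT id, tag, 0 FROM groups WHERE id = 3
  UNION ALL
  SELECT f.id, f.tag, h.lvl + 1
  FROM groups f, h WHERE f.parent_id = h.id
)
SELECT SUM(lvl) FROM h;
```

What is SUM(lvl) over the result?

Base: id=3 (gamma) at lvl 0.
Iteration 1: rows with parent_id in {3} -> beta (id 5, lvl 1), iota (id 7, lvl 1), kappa (id 16, lvl 1).
Iteration 2: rows with parent_id in {5,7,16} -> alpha (id 8, lvl 2), eta (id 9, lvl 2).
Iteration 3: rows with parent_id in {8,9} -> ups (id 10, lvl 3), eps (id 11, lvl 3).
Iteration 4: rows with parent_id in {10,11} -> zeta (id 12, lvl 4), xi (id 14, lvl 4).
Iteration 5: rows with parent_id in {12,14} -> mu (id 13, lvl 5), nu (id 15, lvl 5).
Iteration 6: no rows with parent_id in {13,15}; recursion stops.
SUM(lvl) = 0 + 1 + 1 + 1 + 2 + 2 + 3 + 3 + 4 + 4 + 5 + 5 = 31.

31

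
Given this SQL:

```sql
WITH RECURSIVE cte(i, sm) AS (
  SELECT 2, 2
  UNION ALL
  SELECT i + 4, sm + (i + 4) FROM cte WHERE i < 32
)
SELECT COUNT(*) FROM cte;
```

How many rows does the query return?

9

Base: i=2, sm=2.
Iteration 1: 2 < 32 holds -> i = 2 + 4 = 6, sm = 2 + 6 = 8.
Iteration 2: 6 < 32 holds -> i = 6 + 4 = 10, sm = 8 + 10 = 18.
Iteration 3: 10 < 32 holds -> i = 10 + 4 = 14, sm = 18 + 14 = 32.
Iteration 4: 14 < 32 holds -> i = 14 + 4 = 18, sm = 32 + 18 = 50.
Iteration 5: 18 < 32 holds -> i = 18 + 4 = 22, sm = 50 + 22 = 72.
Iteration 6: 22 < 32 holds -> i = 22 + 4 = 26, sm = 72 + 26 = 98.
Iteration 7: 26 < 32 holds -> i = 26 + 4 = 30, sm = 98 + 30 = 128.
Iteration 8: 30 < 32 holds -> i = 30 + 4 = 34, sm = 128 + 34 = 162.
Iteration 9: 34 < 32 fails; recursion stops.
Total rows emitted: 9.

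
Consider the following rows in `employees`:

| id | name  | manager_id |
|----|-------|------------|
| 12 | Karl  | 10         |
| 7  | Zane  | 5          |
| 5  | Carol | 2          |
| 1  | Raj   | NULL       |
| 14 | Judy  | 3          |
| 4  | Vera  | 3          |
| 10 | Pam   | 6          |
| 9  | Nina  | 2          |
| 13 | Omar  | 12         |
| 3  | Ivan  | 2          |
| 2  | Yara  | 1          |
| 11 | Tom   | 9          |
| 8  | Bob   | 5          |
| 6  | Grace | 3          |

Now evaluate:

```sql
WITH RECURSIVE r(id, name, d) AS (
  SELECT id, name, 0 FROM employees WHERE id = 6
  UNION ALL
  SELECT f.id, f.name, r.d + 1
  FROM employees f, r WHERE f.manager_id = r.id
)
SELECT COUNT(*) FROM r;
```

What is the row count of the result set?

4

Base: id=6 (Grace) at d 0.
Iteration 1: rows with manager_id in {6} -> Pam (id 10, d 1).
Iteration 2: rows with manager_id in {10} -> Karl (id 12, d 2).
Iteration 3: rows with manager_id in {12} -> Omar (id 13, d 3).
Iteration 4: no rows with manager_id in {13}; recursion stops.
Total rows emitted: 4.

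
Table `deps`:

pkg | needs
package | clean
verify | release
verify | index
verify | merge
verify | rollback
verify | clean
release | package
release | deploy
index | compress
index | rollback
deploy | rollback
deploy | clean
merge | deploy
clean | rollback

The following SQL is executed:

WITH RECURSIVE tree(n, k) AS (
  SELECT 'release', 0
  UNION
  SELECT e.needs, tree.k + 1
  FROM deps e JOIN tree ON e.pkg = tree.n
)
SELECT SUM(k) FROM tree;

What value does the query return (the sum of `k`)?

Base: (release, k=0).
Iteration 1: edges from {release} -> (deploy, k=1), (package, k=1).
Iteration 2: edges from {deploy,package} -> (clean, k=2), (rollback, k=2). [UNION drops 1 duplicate row(s)]
Iteration 3: edges from {clean,rollback} -> (rollback, k=3).
Iteration 4: no outgoing edges from {rollback}; recursion stops.
SUM(k) = 0 + 1 + 1 + 2 + 2 + 3 = 9.

9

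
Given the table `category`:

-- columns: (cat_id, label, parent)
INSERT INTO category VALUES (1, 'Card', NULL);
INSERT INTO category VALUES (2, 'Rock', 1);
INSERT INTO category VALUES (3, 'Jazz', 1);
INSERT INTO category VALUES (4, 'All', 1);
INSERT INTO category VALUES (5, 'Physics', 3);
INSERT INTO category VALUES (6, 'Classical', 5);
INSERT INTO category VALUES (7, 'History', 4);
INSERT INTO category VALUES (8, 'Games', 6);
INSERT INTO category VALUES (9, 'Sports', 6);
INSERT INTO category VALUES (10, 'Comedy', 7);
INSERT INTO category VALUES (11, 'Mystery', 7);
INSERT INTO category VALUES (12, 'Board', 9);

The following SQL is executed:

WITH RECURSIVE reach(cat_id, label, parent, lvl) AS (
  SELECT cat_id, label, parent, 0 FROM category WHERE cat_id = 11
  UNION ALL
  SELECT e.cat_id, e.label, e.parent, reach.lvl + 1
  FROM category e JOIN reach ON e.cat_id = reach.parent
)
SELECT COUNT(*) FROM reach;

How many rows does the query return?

4

Base: cat_id=11 (Mystery), parent=7, lvl 0.
Iteration 1: join on cat_id=7 -> History (id 7, parent=4, lvl 1).
Iteration 2: join on cat_id=4 -> All (id 4, parent=1, lvl 2).
Iteration 3: join on cat_id=1 -> Card (id 1, parent=NULL, lvl 3).
Iteration 4: parent is NULL; no match; recursion stops.
Total rows emitted: 4.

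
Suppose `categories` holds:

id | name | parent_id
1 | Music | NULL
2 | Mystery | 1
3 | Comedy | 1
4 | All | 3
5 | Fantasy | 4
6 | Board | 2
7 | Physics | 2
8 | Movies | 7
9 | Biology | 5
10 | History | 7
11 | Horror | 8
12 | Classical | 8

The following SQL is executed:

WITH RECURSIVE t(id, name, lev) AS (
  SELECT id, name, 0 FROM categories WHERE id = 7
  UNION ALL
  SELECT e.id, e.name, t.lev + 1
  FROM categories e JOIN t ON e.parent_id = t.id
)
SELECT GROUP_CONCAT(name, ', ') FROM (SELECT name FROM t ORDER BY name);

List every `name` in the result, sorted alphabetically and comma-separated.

Classical, History, Horror, Movies, Physics

Base: id=7 (Physics) at lev 0.
Iteration 1: rows with parent_id in {7} -> Movies (id 8, lev 1), History (id 10, lev 1).
Iteration 2: rows with parent_id in {8,10} -> Horror (id 11, lev 2), Classical (id 12, lev 2).
Iteration 3: no rows with parent_id in {11,12}; recursion stops.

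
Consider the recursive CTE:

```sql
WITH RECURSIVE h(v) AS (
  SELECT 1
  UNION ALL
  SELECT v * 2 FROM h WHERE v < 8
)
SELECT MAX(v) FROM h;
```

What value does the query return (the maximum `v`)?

8

Base: v=1.
Iteration 1: 1 < 8 holds -> v = 1 * 2 = 2.
Iteration 2: 2 < 8 holds -> v = 2 * 2 = 4.
Iteration 3: 4 < 8 holds -> v = 4 * 2 = 8.
Iteration 4: 8 < 8 fails; recursion stops.
v values: 1, 2, 4, 8; the maximum is 8.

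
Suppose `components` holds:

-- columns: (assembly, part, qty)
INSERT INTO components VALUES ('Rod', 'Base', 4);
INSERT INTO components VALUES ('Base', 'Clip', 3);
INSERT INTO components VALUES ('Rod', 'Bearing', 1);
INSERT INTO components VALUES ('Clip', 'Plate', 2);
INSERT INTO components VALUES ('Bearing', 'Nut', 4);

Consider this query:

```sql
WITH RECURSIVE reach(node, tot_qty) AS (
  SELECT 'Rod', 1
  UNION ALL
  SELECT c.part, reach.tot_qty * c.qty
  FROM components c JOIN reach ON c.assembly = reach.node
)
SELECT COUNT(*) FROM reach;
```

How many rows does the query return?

6

Base: (Rod, tot_qty=1).
Iteration 1: components of {Rod} -> Base = 1*4 = 4, Bearing = 1*1 = 1.
Iteration 2: components of {Base,Bearing} -> Clip = 4*3 = 12, Nut = 1*4 = 4.
Iteration 3: components of {Clip,Nut} -> Plate = 12*2 = 24.
Iteration 4: no further components; recursion stops.
Total rows emitted: 6.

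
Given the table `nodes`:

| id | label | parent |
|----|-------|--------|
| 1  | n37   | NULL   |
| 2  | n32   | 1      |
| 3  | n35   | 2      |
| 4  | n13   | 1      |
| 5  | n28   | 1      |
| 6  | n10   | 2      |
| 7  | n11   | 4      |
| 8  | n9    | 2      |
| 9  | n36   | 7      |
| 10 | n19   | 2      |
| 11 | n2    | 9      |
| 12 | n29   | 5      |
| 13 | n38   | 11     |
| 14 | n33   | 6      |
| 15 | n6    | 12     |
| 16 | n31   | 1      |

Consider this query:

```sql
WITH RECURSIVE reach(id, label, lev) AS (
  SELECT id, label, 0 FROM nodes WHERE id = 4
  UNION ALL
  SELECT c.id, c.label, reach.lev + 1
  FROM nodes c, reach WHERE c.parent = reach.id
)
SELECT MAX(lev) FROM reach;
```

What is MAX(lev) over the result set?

4

Base: id=4 (n13) at lev 0.
Iteration 1: rows with parent in {4} -> n11 (id 7, lev 1).
Iteration 2: rows with parent in {7} -> n36 (id 9, lev 2).
Iteration 3: rows with parent in {9} -> n2 (id 11, lev 3).
Iteration 4: rows with parent in {11} -> n38 (id 13, lev 4).
Iteration 5: no rows with parent in {13}; recursion stops.
lev values: 0, 1, 2, 3, 4; the maximum is 4.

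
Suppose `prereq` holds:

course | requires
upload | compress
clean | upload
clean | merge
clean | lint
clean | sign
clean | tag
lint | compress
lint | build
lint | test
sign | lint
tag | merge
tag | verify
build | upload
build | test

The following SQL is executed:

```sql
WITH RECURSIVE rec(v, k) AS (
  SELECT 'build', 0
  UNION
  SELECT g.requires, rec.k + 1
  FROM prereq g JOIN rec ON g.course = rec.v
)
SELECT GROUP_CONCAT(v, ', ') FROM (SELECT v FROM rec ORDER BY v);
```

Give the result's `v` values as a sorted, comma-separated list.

build, compress, test, upload

Base: (build, k=0).
Iteration 1: edges from {build} -> (test, k=1), (upload, k=1).
Iteration 2: edges from {test,upload} -> (compress, k=2).
Iteration 3: no outgoing edges from {compress}; recursion stops.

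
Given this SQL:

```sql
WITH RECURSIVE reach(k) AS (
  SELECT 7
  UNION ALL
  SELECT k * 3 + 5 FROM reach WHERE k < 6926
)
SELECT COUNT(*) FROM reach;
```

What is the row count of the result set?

Base: k=7.
Iteration 1: 7 < 6926 holds -> k = 7 * 3 + 5 = 26.
Iteration 2: 26 < 6926 holds -> k = 26 * 3 + 5 = 83.
Iteration 3: 83 < 6926 holds -> k = 83 * 3 + 5 = 254.
Iteration 4: 254 < 6926 holds -> k = 254 * 3 + 5 = 767.
Iteration 5: 767 < 6926 holds -> k = 767 * 3 + 5 = 2306.
Iteration 6: 2306 < 6926 holds -> k = 2306 * 3 + 5 = 6923.
Iteration 7: 6923 < 6926 holds -> k = 6923 * 3 + 5 = 20774.
Iteration 8: 20774 < 6926 fails; recursion stops.
Total rows emitted: 8.

8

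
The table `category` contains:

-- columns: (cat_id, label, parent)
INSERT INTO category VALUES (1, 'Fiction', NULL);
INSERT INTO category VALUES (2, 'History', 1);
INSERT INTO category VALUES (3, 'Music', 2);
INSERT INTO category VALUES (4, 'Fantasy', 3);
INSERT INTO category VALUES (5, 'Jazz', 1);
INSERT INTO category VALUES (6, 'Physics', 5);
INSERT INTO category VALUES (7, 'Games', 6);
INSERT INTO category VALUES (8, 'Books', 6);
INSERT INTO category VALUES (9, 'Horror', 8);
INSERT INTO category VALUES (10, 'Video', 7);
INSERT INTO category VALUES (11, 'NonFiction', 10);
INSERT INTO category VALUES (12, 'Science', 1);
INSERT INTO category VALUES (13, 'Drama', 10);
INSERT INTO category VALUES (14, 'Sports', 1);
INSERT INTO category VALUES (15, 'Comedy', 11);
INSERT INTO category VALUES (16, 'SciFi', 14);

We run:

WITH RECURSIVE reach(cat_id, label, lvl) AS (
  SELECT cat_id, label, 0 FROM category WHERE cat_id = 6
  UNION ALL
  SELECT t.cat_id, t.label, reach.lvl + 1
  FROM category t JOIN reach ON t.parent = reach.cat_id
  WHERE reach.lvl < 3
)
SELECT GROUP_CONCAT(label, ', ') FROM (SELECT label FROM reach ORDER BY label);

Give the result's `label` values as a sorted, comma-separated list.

Books, Drama, Games, Horror, NonFiction, Physics, Video

Base: cat_id=6 (Physics) at lvl 0.
Iteration 1: rows with parent in {6} -> Games (id 7, lvl 1), Books (id 8, lvl 1).
Iteration 2: rows with parent in {7,8} -> Horror (id 9, lvl 2), Video (id 10, lvl 2).
Iteration 3: rows with parent in {9,10} -> NonFiction (id 11, lvl 3), Drama (id 13, lvl 3).
Iteration 4: lvl < 3 fails for all current rows; recursion stops.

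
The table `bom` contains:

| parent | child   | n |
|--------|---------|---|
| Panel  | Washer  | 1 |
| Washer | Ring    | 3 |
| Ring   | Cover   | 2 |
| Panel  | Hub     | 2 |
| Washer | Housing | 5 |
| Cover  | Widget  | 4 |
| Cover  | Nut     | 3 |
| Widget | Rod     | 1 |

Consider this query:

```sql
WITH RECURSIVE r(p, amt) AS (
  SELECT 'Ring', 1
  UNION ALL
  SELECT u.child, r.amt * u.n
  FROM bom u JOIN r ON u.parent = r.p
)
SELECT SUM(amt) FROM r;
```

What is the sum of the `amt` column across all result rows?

Base: (Ring, amt=1).
Iteration 1: components of {Ring} -> Cover = 1*2 = 2.
Iteration 2: components of {Cover} -> Nut = 2*3 = 6, Widget = 2*4 = 8.
Iteration 3: components of {Nut,Widget} -> Rod = 8*1 = 8.
Iteration 4: no further components; recursion stops.
SUM(amt) = 1 + 2 + 8 + 6 + 8 = 25.

25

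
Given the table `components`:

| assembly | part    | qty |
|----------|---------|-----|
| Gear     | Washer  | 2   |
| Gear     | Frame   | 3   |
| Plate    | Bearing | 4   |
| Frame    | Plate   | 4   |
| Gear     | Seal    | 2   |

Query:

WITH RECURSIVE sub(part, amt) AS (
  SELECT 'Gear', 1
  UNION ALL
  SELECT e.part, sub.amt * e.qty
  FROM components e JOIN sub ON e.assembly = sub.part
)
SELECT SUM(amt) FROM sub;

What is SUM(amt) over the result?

Base: (Gear, amt=1).
Iteration 1: components of {Gear} -> Frame = 1*3 = 3, Seal = 1*2 = 2, Washer = 1*2 = 2.
Iteration 2: components of {Frame,Seal,Washer} -> Plate = 3*4 = 12.
Iteration 3: components of {Plate} -> Bearing = 12*4 = 48.
Iteration 4: no further components; recursion stops.
SUM(amt) = 1 + 2 + 2 + 3 + 12 + 48 = 68.

68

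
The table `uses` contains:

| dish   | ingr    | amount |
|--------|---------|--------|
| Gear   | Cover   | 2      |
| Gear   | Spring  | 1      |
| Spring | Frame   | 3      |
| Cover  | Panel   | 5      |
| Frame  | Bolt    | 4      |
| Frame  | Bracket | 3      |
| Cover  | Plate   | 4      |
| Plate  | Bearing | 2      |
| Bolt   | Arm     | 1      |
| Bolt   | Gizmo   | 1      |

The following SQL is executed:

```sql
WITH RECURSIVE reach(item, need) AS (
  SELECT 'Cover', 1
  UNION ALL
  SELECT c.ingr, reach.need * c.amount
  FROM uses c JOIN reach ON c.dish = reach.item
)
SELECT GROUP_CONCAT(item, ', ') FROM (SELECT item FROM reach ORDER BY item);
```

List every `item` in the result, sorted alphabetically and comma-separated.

Bearing, Cover, Panel, Plate

Base: (Cover, need=1).
Iteration 1: components of {Cover} -> Panel = 1*5 = 5, Plate = 1*4 = 4.
Iteration 2: components of {Panel,Plate} -> Bearing = 4*2 = 8.
Iteration 3: no further components; recursion stops.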